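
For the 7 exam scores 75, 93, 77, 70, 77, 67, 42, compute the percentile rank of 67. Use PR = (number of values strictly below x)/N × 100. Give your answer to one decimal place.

14.3

N = 7.
Strictly below 67: 1. Equal to 67: 1.
PR = 1/7 × 100 = 14.3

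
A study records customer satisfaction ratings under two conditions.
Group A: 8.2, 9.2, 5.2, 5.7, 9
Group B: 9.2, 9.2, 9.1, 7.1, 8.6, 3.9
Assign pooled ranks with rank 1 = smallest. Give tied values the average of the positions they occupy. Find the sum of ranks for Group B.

Sorted (ascending): 3.9, 5.2, 5.7, 7.1, 8.2, 8.6, 9, 9.1, 9.2, 9.2, 9.2
The 3 values of 9.2 occupy positions 9–11 → average rank 10.
Group B values → pooled ranks: 9.2→10, 9.2→10, 9.1→8, 7.1→4, 8.6→6, 3.9→1
Rank sum = 10 + 10 + 8 + 4 + 6 + 1 = 39

39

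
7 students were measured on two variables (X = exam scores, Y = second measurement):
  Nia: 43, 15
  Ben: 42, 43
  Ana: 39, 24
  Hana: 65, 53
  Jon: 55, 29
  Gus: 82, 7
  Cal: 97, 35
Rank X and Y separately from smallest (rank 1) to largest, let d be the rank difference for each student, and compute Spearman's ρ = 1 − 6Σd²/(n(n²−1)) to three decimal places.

0.036

Ranks of variable 1: 3, 2, 1, 5, 4, 6, 7
Ranks of variable 2: 2, 6, 3, 7, 4, 1, 5
d = r₁ − r₂: 1, -4, -2, -2, 0, 5, 2
d²: 1, 16, 4, 4, 0, 25, 4; Σd² = 54
ρ = 1 − 6·54/(7·48) = 1 − 324/336 = 0.036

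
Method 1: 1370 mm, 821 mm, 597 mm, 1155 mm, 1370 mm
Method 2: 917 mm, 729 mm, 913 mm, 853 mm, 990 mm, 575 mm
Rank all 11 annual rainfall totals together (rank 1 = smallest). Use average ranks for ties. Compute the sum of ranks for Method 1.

36

Sorted (ascending): 575, 597, 729, 821, 853, 913, 917, 990, 1155, 1370, 1370
The 2 values of 1370 occupy positions 10–11 → average rank (10+11)/2 = 10.5.
Method 1 values → pooled ranks: 1370→10.5, 821→4, 597→2, 1155→9, 1370→10.5
Rank sum = 10.5 + 4 + 2 + 9 + 10.5 = 36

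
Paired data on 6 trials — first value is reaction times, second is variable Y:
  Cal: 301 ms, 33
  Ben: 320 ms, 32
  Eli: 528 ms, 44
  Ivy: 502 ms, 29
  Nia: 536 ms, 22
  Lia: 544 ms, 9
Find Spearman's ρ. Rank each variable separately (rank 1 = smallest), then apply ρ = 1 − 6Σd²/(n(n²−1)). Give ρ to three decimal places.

Ranks of variable 1: 1, 2, 4, 3, 5, 6
Ranks of variable 2: 5, 4, 6, 3, 2, 1
d = r₁ − r₂: -4, -2, -2, 0, 3, 5
d²: 16, 4, 4, 0, 9, 25; Σd² = 58
ρ = 1 − 6·58/(6·35) = 1 − 348/210 = -0.657

-0.657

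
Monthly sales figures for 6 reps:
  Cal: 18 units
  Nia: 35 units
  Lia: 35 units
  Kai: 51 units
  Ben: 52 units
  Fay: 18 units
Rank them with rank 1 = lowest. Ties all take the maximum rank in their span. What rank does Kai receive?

5

Sorted (ascending): 18, 18, 35, 35, 51, 52
The 2 values of 18 occupy positions 1–2 → each gets rank 2.
The 2 values of 35 occupy positions 3–4 → each gets rank 4.
Kai has value 51 units → rank 5.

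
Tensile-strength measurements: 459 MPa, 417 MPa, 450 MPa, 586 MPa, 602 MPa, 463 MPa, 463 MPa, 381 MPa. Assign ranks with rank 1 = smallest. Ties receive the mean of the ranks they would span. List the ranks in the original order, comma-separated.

4, 2, 3, 7, 8, 5.5, 5.5, 1

Sorted (ascending): 381, 417, 450, 459, 463, 463, 586, 602
The 2 values of 463 occupy positions 5–6 → average rank (5+6)/2 = 5.5.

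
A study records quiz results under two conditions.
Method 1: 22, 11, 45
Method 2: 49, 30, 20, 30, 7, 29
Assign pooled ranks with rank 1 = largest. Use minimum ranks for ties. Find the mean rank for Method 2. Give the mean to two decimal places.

Sorted (descending): 49, 45, 30, 30, 29, 22, 20, 11, 7
The 2 values of 30 occupy positions 3–4 → each gets rank 3.
Method 2 values → pooled ranks: 49→1, 30→3, 20→7, 30→3, 7→9, 29→5
Mean rank = (1 + 3 + 7 + 3 + 9 + 5) / 6 = 4.67

4.67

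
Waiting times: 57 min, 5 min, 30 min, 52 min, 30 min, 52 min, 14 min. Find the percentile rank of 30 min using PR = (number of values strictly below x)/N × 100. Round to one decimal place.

N = 7.
Strictly below 30: 2. Equal to 30: 2.
PR = 2/7 × 100 = 28.6

28.6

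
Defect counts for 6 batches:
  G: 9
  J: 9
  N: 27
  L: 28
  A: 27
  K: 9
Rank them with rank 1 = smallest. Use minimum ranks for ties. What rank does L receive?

Sorted (ascending): 9, 9, 9, 27, 27, 28
The 3 values of 9 occupy positions 1–3 → each gets rank 1.
The 2 values of 27 occupy positions 4–5 → each gets rank 4.
L has value 28 → rank 6.

6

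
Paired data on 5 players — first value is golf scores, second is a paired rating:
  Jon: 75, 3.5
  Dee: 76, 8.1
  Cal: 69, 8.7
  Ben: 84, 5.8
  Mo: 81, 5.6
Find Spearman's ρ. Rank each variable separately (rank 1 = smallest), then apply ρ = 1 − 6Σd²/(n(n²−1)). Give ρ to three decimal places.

-0.300

Ranks of variable 1: 2, 3, 1, 5, 4
Ranks of variable 2: 1, 4, 5, 3, 2
d = r₁ − r₂: 1, -1, -4, 2, 2
d²: 1, 1, 16, 4, 4; Σd² = 26
ρ = 1 − 6·26/(5·24) = 1 − 156/120 = -0.300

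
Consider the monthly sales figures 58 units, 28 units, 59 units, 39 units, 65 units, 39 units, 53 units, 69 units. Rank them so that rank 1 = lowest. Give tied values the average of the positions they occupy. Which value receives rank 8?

69

Sorted (ascending): 28, 39, 39, 53, 58, 59, 65, 69
The 2 values of 39 occupy positions 2–3 → average rank (2+3)/2 = 2.5.
Rank 8 → value 69.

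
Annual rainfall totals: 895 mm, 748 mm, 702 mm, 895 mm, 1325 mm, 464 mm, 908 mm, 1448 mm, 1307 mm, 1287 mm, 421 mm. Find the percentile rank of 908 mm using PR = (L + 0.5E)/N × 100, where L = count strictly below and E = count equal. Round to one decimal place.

N = 11.
Strictly below 908: 6. Equal to 908: 1.
PR = (6 + 0.5·1)/11 × 100 = 59.1

59.1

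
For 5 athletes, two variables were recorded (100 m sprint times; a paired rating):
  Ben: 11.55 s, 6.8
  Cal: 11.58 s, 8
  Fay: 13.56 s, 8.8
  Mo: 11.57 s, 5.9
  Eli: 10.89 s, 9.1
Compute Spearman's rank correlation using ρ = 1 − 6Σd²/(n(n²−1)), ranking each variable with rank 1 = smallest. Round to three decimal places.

-0.100

Ranks of variable 1: 2, 4, 5, 3, 1
Ranks of variable 2: 2, 3, 4, 1, 5
d = r₁ − r₂: 0, 1, 1, 2, -4
d²: 0, 1, 1, 4, 16; Σd² = 22
ρ = 1 − 6·22/(5·24) = 1 − 132/120 = -0.100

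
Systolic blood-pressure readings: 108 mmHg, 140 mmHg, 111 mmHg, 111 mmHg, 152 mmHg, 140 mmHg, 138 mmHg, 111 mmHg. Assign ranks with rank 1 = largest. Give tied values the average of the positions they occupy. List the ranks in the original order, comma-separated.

Sorted (descending): 152, 140, 140, 138, 111, 111, 111, 108
The 2 values of 140 occupy positions 2–3 → average rank (2+3)/2 = 2.5.
The 3 values of 111 occupy positions 5–7 → average rank 6.

8, 2.5, 6, 6, 1, 2.5, 4, 6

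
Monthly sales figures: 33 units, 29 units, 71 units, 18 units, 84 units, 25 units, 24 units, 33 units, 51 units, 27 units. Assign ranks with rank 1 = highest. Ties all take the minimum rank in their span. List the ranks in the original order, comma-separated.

4, 6, 2, 10, 1, 8, 9, 4, 3, 7

Sorted (descending): 84, 71, 51, 33, 33, 29, 27, 25, 24, 18
The 2 values of 33 occupy positions 4–5 → each gets rank 4.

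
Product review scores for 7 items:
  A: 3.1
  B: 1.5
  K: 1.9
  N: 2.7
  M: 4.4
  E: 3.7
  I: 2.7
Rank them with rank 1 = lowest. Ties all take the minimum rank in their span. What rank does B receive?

1

Sorted (ascending): 1.5, 1.9, 2.7, 2.7, 3.1, 3.7, 4.4
The 2 values of 2.7 occupy positions 3–4 → each gets rank 3.
B has value 1.5 → rank 1.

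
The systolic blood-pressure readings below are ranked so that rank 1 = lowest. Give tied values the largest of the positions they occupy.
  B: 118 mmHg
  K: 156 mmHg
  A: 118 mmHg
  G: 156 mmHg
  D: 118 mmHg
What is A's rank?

Sorted (ascending): 118, 118, 118, 156, 156
The 3 values of 118 occupy positions 1–3 → each gets rank 3.
The 2 values of 156 occupy positions 4–5 → each gets rank 5.
A has value 118 mmHg → rank 3.

3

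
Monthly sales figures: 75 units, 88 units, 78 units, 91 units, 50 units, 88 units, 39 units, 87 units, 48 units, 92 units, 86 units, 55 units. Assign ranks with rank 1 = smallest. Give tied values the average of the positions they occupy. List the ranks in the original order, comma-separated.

Sorted (ascending): 39, 48, 50, 55, 75, 78, 86, 87, 88, 88, 91, 92
The 2 values of 88 occupy positions 9–10 → average rank (9+10)/2 = 9.5.

5, 9.5, 6, 11, 3, 9.5, 1, 8, 2, 12, 7, 4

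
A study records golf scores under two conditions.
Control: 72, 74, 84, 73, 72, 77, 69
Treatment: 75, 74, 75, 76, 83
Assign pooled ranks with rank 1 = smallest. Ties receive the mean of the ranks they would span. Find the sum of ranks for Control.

Sorted (ascending): 69, 72, 72, 73, 74, 74, 75, 75, 76, 77, 83, 84
The 2 values of 72 occupy positions 2–3 → average rank (2+3)/2 = 2.5.
The 2 values of 74 occupy positions 5–6 → average rank (5+6)/2 = 5.5.
The 2 values of 75 occupy positions 7–8 → average rank (7+8)/2 = 7.5.
Control values → pooled ranks: 72→2.5, 74→5.5, 84→12, 73→4, 72→2.5, 77→10, 69→1
Rank sum = 2.5 + 5.5 + 12 + 4 + 2.5 + 10 + 1 = 37.5

37.5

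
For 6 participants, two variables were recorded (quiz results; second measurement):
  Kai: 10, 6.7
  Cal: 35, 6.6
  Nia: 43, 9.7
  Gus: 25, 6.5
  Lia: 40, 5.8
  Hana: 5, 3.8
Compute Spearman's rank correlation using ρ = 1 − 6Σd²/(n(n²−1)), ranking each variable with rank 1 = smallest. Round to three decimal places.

Ranks of variable 1: 2, 4, 6, 3, 5, 1
Ranks of variable 2: 5, 4, 6, 3, 2, 1
d = r₁ − r₂: -3, 0, 0, 0, 3, 0
d²: 9, 0, 0, 0, 9, 0; Σd² = 18
ρ = 1 − 6·18/(6·35) = 1 − 108/210 = 0.486

0.486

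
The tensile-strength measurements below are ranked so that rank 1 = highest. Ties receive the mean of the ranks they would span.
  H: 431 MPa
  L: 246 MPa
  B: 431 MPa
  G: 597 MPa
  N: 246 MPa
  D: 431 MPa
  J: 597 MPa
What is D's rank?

Sorted (descending): 597, 597, 431, 431, 431, 246, 246
The 2 values of 597 occupy positions 1–2 → average rank (1+2)/2 = 1.5.
The 3 values of 431 occupy positions 3–5 → average rank 4.
The 2 values of 246 occupy positions 6–7 → average rank (6+7)/2 = 6.5.
D has value 431 MPa → rank 4.

4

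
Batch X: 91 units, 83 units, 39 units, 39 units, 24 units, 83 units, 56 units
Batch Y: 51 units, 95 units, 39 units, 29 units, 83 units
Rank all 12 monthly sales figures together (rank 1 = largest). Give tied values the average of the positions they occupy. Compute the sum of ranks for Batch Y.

32

Sorted (descending): 95, 91, 83, 83, 83, 56, 51, 39, 39, 39, 29, 24
The 3 values of 83 occupy positions 3–5 → average rank 4.
The 3 values of 39 occupy positions 8–10 → average rank 9.
Batch Y values → pooled ranks: 51→7, 95→1, 39→9, 29→11, 83→4
Rank sum = 7 + 1 + 9 + 11 + 4 = 32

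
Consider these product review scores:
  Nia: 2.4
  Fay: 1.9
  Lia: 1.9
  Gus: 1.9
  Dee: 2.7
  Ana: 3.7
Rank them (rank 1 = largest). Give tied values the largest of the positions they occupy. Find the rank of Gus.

Sorted (descending): 3.7, 2.7, 2.4, 1.9, 1.9, 1.9
The 3 values of 1.9 occupy positions 4–6 → each gets rank 6.
Gus has value 1.9 → rank 6.

6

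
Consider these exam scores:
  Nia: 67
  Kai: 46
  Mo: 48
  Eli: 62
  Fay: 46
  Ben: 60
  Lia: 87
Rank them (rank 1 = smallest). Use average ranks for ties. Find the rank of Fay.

Sorted (ascending): 46, 46, 48, 60, 62, 67, 87
The 2 values of 46 occupy positions 1–2 → average rank (1+2)/2 = 1.5.
Fay has value 46 → rank 1.5.

1.5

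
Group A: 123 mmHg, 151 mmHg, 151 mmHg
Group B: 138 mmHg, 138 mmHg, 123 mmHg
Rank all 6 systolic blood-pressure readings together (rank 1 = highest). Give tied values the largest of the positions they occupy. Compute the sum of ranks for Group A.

10

Sorted (descending): 151, 151, 138, 138, 123, 123
The 2 values of 151 occupy positions 1–2 → each gets rank 2.
The 2 values of 138 occupy positions 3–4 → each gets rank 4.
The 2 values of 123 occupy positions 5–6 → each gets rank 6.
Group A values → pooled ranks: 123→6, 151→2, 151→2
Rank sum = 6 + 2 + 2 = 10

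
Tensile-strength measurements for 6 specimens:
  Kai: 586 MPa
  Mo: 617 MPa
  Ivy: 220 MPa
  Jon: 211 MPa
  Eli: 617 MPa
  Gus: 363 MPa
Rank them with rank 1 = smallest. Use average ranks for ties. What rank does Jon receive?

Sorted (ascending): 211, 220, 363, 586, 617, 617
The 2 values of 617 occupy positions 5–6 → average rank (5+6)/2 = 5.5.
Jon has value 211 MPa → rank 1.

1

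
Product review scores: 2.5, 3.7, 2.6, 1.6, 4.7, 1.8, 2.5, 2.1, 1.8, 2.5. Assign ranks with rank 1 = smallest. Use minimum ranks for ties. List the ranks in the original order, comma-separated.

Sorted (ascending): 1.6, 1.8, 1.8, 2.1, 2.5, 2.5, 2.5, 2.6, 3.7, 4.7
The 2 values of 1.8 occupy positions 2–3 → each gets rank 2.
The 3 values of 2.5 occupy positions 5–7 → each gets rank 5.

5, 9, 8, 1, 10, 2, 5, 4, 2, 5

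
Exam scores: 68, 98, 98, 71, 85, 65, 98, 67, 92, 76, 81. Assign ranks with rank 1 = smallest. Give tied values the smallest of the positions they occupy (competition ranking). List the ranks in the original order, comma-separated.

3, 9, 9, 4, 7, 1, 9, 2, 8, 5, 6

Sorted (ascending): 65, 67, 68, 71, 76, 81, 85, 92, 98, 98, 98
The 3 values of 98 occupy positions 9–11 → each gets rank 9.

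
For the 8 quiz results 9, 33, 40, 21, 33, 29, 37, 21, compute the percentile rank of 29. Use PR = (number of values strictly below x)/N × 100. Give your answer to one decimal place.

37.5

N = 8.
Strictly below 29: 3. Equal to 29: 1.
PR = 3/8 × 100 = 37.5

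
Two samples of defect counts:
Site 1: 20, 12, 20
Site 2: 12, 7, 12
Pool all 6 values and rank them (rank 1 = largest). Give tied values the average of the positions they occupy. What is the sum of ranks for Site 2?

14

Sorted (descending): 20, 20, 12, 12, 12, 7
The 2 values of 20 occupy positions 1–2 → average rank (1+2)/2 = 1.5.
The 3 values of 12 occupy positions 3–5 → average rank 4.
Site 2 values → pooled ranks: 12→4, 7→6, 12→4
Rank sum = 4 + 6 + 4 = 14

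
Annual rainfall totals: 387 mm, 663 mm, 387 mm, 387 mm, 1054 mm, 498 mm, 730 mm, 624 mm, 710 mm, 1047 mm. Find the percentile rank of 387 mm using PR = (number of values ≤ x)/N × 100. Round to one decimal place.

N = 10.
Strictly below 387: 0. Equal to 387: 3.
PR = 3/10 × 100 = 30.0

30.0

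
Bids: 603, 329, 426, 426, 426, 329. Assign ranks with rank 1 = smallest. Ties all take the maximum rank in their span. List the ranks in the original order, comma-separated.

Sorted (ascending): 329, 329, 426, 426, 426, 603
The 2 values of 329 occupy positions 1–2 → each gets rank 2.
The 3 values of 426 occupy positions 3–5 → each gets rank 5.

6, 2, 5, 5, 5, 2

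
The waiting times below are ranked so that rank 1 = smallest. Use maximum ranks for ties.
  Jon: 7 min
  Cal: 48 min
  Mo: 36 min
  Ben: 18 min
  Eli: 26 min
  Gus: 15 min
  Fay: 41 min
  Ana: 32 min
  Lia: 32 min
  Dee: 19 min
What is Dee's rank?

Sorted (ascending): 7, 15, 18, 19, 26, 32, 32, 36, 41, 48
The 2 values of 32 occupy positions 6–7 → each gets rank 7.
Dee has value 19 min → rank 4.

4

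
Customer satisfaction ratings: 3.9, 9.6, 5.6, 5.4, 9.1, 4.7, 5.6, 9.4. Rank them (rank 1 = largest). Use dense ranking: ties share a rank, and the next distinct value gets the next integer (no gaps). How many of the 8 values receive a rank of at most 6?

Sorted (descending): 9.6, 9.4, 9.1, 5.6, 5.6, 5.4, 4.7, 3.9
The 2 values of 5.6 share dense rank 4.
Remaining distinct values take the next consecutive integers.
Ranks ≤ 6: {1, 2, 3, 4, 4, 5, 6} → 7 values.

7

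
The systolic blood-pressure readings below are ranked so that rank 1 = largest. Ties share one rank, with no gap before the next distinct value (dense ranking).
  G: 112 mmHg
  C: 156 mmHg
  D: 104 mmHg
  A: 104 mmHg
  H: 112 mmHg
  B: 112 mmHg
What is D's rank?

Sorted (descending): 156, 112, 112, 112, 104, 104
The 3 values of 112 share dense rank 2.
The 2 values of 104 share dense rank 3.
Remaining distinct values take the next consecutive integers.
D has value 104 mmHg → rank 3.

3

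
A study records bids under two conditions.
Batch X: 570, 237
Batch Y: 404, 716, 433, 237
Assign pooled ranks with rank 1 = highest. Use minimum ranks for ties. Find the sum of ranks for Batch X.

Sorted (descending): 716, 570, 433, 404, 237, 237
The 2 values of 237 occupy positions 5–6 → each gets rank 5.
Batch X values → pooled ranks: 570→2, 237→5
Rank sum = 2 + 5 = 7

7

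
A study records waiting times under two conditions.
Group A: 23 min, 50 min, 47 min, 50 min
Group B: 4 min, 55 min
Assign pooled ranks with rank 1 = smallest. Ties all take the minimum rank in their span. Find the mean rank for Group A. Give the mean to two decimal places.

3.25

Sorted (ascending): 4, 23, 47, 50, 50, 55
The 2 values of 50 occupy positions 4–5 → each gets rank 4.
Group A values → pooled ranks: 23→2, 50→4, 47→3, 50→4
Mean rank = (2 + 4 + 3 + 4) / 4 = 3.25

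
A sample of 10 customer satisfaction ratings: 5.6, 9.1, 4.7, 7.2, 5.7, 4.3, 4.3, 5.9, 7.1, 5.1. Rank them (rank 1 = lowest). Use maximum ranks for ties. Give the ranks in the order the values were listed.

Sorted (ascending): 4.3, 4.3, 4.7, 5.1, 5.6, 5.7, 5.9, 7.1, 7.2, 9.1
The 2 values of 4.3 occupy positions 1–2 → each gets rank 2.

5, 10, 3, 9, 6, 2, 2, 7, 8, 4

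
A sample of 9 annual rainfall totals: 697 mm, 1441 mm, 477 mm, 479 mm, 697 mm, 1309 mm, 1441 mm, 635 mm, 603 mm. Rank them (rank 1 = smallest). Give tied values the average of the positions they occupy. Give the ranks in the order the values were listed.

5.5, 8.5, 1, 2, 5.5, 7, 8.5, 4, 3

Sorted (ascending): 477, 479, 603, 635, 697, 697, 1309, 1441, 1441
The 2 values of 697 occupy positions 5–6 → average rank (5+6)/2 = 5.5.
The 2 values of 1441 occupy positions 8–9 → average rank (8+9)/2 = 8.5.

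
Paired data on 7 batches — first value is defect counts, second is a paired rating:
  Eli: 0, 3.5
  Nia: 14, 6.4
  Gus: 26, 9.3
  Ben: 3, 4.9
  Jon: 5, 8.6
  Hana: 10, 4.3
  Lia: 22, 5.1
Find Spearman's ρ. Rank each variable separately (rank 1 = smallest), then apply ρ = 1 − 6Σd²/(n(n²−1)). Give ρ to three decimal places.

Ranks of variable 1: 1, 5, 7, 2, 3, 4, 6
Ranks of variable 2: 1, 5, 7, 3, 6, 2, 4
d = r₁ − r₂: 0, 0, 0, -1, -3, 2, 2
d²: 0, 0, 0, 1, 9, 4, 4; Σd² = 18
ρ = 1 − 6·18/(7·48) = 1 − 108/336 = 0.679

0.679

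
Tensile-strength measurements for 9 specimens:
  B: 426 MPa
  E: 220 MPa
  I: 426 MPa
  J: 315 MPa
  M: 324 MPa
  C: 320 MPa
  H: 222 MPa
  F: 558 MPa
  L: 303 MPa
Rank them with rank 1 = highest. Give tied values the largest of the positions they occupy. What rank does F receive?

1

Sorted (descending): 558, 426, 426, 324, 320, 315, 303, 222, 220
The 2 values of 426 occupy positions 2–3 → each gets rank 3.
F has value 558 MPa → rank 1.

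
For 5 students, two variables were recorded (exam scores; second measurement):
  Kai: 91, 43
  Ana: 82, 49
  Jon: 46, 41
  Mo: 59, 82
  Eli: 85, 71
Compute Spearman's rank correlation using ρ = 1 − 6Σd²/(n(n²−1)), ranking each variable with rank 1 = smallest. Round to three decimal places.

0.100

Ranks of variable 1: 5, 3, 1, 2, 4
Ranks of variable 2: 2, 3, 1, 5, 4
d = r₁ − r₂: 3, 0, 0, -3, 0
d²: 9, 0, 0, 9, 0; Σd² = 18
ρ = 1 − 6·18/(5·24) = 1 − 108/120 = 0.100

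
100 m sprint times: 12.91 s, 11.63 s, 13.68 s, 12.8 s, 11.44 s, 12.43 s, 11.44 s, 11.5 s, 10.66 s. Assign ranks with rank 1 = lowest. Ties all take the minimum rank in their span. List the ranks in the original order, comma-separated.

Sorted (ascending): 10.66, 11.44, 11.44, 11.5, 11.63, 12.43, 12.8, 12.91, 13.68
The 2 values of 11.44 occupy positions 2–3 → each gets rank 2.

8, 5, 9, 7, 2, 6, 2, 4, 1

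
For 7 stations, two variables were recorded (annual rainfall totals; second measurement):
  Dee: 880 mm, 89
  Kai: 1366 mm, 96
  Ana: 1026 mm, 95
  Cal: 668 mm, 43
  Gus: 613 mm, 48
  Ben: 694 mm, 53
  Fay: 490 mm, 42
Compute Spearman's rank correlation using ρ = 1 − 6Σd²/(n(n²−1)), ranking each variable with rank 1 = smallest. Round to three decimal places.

Ranks of variable 1: 5, 7, 6, 3, 2, 4, 1
Ranks of variable 2: 5, 7, 6, 2, 3, 4, 1
d = r₁ − r₂: 0, 0, 0, 1, -1, 0, 0
d²: 0, 0, 0, 1, 1, 0, 0; Σd² = 2
ρ = 1 − 6·2/(7·48) = 1 − 12/336 = 0.964

0.964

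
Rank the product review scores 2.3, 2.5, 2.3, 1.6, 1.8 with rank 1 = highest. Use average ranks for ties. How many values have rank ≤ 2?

Sorted (descending): 2.5, 2.3, 2.3, 1.8, 1.6
The 2 values of 2.3 occupy positions 2–3 → average rank (2+3)/2 = 2.5.
Ranks ≤ 2: {1} → 1 value.

1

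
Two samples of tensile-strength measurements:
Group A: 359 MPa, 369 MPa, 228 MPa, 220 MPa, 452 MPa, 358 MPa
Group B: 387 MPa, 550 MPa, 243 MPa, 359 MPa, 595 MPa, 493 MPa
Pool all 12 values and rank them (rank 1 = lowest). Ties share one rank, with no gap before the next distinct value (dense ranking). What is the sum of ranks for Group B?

Sorted (ascending): 220, 228, 243, 358, 359, 359, 369, 387, 452, 493, 550, 595
The 2 values of 359 share dense rank 5.
Remaining distinct values take the next consecutive integers.
Group B values → pooled ranks: 387→7, 550→10, 243→3, 359→5, 595→11, 493→9
Rank sum = 7 + 10 + 3 + 5 + 11 + 9 = 45

45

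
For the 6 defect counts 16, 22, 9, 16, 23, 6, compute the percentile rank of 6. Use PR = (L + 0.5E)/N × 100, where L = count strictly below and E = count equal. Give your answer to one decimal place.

8.3

N = 6.
Strictly below 6: 0. Equal to 6: 1.
PR = (0 + 0.5·1)/6 × 100 = 8.3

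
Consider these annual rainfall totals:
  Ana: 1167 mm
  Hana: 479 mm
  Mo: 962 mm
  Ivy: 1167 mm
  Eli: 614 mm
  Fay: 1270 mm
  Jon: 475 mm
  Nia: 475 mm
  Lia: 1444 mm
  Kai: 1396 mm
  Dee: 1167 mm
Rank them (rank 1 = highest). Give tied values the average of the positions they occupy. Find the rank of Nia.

10.5

Sorted (descending): 1444, 1396, 1270, 1167, 1167, 1167, 962, 614, 479, 475, 475
The 3 values of 1167 occupy positions 4–6 → average rank 5.
The 2 values of 475 occupy positions 10–11 → average rank (10+11)/2 = 10.5.
Nia has value 475 mm → rank 10.5.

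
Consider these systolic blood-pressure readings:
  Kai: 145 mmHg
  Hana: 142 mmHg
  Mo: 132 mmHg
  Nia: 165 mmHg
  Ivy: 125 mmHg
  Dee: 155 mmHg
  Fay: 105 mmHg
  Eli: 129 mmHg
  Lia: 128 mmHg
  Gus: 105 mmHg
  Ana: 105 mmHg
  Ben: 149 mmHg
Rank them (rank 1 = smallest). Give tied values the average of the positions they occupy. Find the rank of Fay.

2

Sorted (ascending): 105, 105, 105, 125, 128, 129, 132, 142, 145, 149, 155, 165
The 3 values of 105 occupy positions 1–3 → average rank 2.
Fay has value 105 mmHg → rank 2.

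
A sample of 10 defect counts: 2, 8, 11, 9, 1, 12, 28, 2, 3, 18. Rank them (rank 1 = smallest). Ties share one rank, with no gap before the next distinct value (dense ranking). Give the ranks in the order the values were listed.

Sorted (ascending): 1, 2, 2, 3, 8, 9, 11, 12, 18, 28
The 2 values of 2 share dense rank 2.
Remaining distinct values take the next consecutive integers.

2, 4, 6, 5, 1, 7, 9, 2, 3, 8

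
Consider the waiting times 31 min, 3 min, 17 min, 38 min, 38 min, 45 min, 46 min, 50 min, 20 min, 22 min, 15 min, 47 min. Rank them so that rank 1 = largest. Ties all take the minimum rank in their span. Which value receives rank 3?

46

Sorted (descending): 50, 47, 46, 45, 38, 38, 31, 22, 20, 17, 15, 3
The 2 values of 38 occupy positions 5–6 → each gets rank 5.
Rank 3 → value 46.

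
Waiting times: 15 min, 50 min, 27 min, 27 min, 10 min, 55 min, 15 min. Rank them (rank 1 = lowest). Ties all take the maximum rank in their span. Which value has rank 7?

55

Sorted (ascending): 10, 15, 15, 27, 27, 50, 55
The 2 values of 15 occupy positions 2–3 → each gets rank 3.
The 2 values of 27 occupy positions 4–5 → each gets rank 5.
Rank 7 → value 55.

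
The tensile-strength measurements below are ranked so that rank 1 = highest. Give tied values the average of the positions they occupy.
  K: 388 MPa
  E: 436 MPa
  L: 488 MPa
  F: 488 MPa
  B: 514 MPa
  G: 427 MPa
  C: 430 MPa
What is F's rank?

2.5

Sorted (descending): 514, 488, 488, 436, 430, 427, 388
The 2 values of 488 occupy positions 2–3 → average rank (2+3)/2 = 2.5.
F has value 488 MPa → rank 2.5.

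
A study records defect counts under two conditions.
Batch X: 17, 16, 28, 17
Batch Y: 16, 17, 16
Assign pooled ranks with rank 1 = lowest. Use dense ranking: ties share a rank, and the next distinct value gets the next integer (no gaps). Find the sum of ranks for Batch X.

8

Sorted (ascending): 16, 16, 16, 17, 17, 17, 28
The 3 values of 16 share dense rank 1.
The 3 values of 17 share dense rank 2.
Remaining distinct values take the next consecutive integers.
Batch X values → pooled ranks: 17→2, 16→1, 28→3, 17→2
Rank sum = 2 + 1 + 3 + 2 = 8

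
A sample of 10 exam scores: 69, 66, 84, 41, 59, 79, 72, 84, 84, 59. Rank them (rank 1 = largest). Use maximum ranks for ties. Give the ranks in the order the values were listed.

6, 7, 3, 10, 9, 4, 5, 3, 3, 9

Sorted (descending): 84, 84, 84, 79, 72, 69, 66, 59, 59, 41
The 3 values of 84 occupy positions 1–3 → each gets rank 3.
The 2 values of 59 occupy positions 8–9 → each gets rank 9.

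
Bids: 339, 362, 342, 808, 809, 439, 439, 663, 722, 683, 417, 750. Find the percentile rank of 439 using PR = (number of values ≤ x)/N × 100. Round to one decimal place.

50.0

N = 12.
Strictly below 439: 4. Equal to 439: 2.
PR = 6/12 × 100 = 50.0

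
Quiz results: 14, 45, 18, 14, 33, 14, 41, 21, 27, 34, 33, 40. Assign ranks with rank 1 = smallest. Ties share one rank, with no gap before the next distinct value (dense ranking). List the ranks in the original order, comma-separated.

1, 9, 2, 1, 5, 1, 8, 3, 4, 6, 5, 7

Sorted (ascending): 14, 14, 14, 18, 21, 27, 33, 33, 34, 40, 41, 45
The 3 values of 14 share dense rank 1.
The 2 values of 33 share dense rank 5.
Remaining distinct values take the next consecutive integers.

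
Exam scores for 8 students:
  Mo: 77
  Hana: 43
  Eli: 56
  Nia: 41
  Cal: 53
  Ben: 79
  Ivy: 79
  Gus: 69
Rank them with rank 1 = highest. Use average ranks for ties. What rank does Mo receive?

Sorted (descending): 79, 79, 77, 69, 56, 53, 43, 41
The 2 values of 79 occupy positions 1–2 → average rank (1+2)/2 = 1.5.
Mo has value 77 → rank 3.

3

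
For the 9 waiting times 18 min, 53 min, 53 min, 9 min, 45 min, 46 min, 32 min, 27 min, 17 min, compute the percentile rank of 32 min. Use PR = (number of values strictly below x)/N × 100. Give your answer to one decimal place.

44.4

N = 9.
Strictly below 32: 4. Equal to 32: 1.
PR = 4/9 × 100 = 44.4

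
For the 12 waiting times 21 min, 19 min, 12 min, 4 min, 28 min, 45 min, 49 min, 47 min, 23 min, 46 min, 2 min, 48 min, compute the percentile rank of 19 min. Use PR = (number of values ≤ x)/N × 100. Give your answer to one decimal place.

33.3

N = 12.
Strictly below 19: 3. Equal to 19: 1.
PR = 4/12 × 100 = 33.3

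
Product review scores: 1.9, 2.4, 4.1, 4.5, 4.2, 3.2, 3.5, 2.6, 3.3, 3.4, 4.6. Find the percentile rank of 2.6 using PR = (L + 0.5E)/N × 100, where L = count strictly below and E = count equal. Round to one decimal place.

22.7

N = 11.
Strictly below 2.6: 2. Equal to 2.6: 1.
PR = (2 + 0.5·1)/11 × 100 = 22.7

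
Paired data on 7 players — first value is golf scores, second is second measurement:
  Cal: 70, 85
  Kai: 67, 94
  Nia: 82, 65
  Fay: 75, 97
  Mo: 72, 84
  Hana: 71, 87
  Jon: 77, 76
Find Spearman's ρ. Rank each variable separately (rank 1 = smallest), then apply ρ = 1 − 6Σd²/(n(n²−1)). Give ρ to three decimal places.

-0.607

Ranks of variable 1: 2, 1, 7, 5, 4, 3, 6
Ranks of variable 2: 4, 6, 1, 7, 3, 5, 2
d = r₁ − r₂: -2, -5, 6, -2, 1, -2, 4
d²: 4, 25, 36, 4, 1, 4, 16; Σd² = 90
ρ = 1 − 6·90/(7·48) = 1 − 540/336 = -0.607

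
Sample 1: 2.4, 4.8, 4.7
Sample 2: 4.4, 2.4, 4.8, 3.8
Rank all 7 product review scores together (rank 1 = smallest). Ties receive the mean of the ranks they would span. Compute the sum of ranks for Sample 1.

13

Sorted (ascending): 2.4, 2.4, 3.8, 4.4, 4.7, 4.8, 4.8
The 2 values of 2.4 occupy positions 1–2 → average rank (1+2)/2 = 1.5.
The 2 values of 4.8 occupy positions 6–7 → average rank (6+7)/2 = 6.5.
Sample 1 values → pooled ranks: 2.4→1.5, 4.8→6.5, 4.7→5
Rank sum = 1.5 + 6.5 + 5 = 13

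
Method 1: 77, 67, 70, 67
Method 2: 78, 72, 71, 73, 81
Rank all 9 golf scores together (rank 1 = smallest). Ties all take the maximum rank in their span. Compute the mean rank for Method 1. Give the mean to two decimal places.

Sorted (ascending): 67, 67, 70, 71, 72, 73, 77, 78, 81
The 2 values of 67 occupy positions 1–2 → each gets rank 2.
Method 1 values → pooled ranks: 77→7, 67→2, 70→3, 67→2
Mean rank = (7 + 2 + 3 + 2) / 4 = 3.50

3.50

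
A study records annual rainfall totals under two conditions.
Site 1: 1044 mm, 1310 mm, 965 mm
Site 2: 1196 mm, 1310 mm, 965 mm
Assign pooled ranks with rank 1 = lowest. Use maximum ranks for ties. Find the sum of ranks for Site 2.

12

Sorted (ascending): 965, 965, 1044, 1196, 1310, 1310
The 2 values of 965 occupy positions 1–2 → each gets rank 2.
The 2 values of 1310 occupy positions 5–6 → each gets rank 6.
Site 2 values → pooled ranks: 1196→4, 1310→6, 965→2
Rank sum = 4 + 6 + 2 = 12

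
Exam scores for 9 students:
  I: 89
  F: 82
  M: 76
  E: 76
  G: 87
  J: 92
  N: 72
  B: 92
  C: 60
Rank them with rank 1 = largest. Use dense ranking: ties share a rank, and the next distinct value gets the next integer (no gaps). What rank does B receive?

1

Sorted (descending): 92, 92, 89, 87, 82, 76, 76, 72, 60
The 2 values of 92 share dense rank 1.
The 2 values of 76 share dense rank 5.
Remaining distinct values take the next consecutive integers.
B has value 92 → rank 1.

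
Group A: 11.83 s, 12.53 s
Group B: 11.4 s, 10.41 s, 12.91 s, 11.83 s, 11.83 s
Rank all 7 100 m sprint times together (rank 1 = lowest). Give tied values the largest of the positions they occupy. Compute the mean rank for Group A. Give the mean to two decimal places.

5.50

Sorted (ascending): 10.41, 11.4, 11.83, 11.83, 11.83, 12.53, 12.91
The 3 values of 11.83 occupy positions 3–5 → each gets rank 5.
Group A values → pooled ranks: 11.83→5, 12.53→6
Mean rank = (5 + 6) / 2 = 5.50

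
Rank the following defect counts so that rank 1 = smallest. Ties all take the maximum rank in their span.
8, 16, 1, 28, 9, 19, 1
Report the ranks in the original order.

3, 5, 2, 7, 4, 6, 2

Sorted (ascending): 1, 1, 8, 9, 16, 19, 28
The 2 values of 1 occupy positions 1–2 → each gets rank 2.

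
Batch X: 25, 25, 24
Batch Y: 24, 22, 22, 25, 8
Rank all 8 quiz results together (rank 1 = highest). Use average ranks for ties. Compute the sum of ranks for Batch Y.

27.5

Sorted (descending): 25, 25, 25, 24, 24, 22, 22, 8
The 3 values of 25 occupy positions 1–3 → average rank 2.
The 2 values of 24 occupy positions 4–5 → average rank (4+5)/2 = 4.5.
The 2 values of 22 occupy positions 6–7 → average rank (6+7)/2 = 6.5.
Batch Y values → pooled ranks: 24→4.5, 22→6.5, 22→6.5, 25→2, 8→8
Rank sum = 4.5 + 6.5 + 6.5 + 2 + 8 = 27.5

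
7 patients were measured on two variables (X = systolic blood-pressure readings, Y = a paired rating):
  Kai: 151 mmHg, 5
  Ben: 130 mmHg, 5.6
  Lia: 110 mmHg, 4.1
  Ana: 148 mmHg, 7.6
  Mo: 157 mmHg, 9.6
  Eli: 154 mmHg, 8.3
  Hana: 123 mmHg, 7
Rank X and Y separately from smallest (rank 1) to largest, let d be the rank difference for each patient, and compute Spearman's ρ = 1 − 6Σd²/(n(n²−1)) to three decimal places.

Ranks of variable 1: 5, 3, 1, 4, 7, 6, 2
Ranks of variable 2: 2, 3, 1, 5, 7, 6, 4
d = r₁ − r₂: 3, 0, 0, -1, 0, 0, -2
d²: 9, 0, 0, 1, 0, 0, 4; Σd² = 14
ρ = 1 − 6·14/(7·48) = 1 − 84/336 = 0.750

0.750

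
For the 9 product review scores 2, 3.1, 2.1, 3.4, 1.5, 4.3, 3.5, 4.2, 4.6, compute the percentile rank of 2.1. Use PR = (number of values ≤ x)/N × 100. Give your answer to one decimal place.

33.3

N = 9.
Strictly below 2.1: 2. Equal to 2.1: 1.
PR = 3/9 × 100 = 33.3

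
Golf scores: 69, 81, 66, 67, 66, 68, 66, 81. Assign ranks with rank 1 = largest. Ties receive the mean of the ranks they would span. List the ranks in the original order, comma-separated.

Sorted (descending): 81, 81, 69, 68, 67, 66, 66, 66
The 2 values of 81 occupy positions 1–2 → average rank (1+2)/2 = 1.5.
The 3 values of 66 occupy positions 6–8 → average rank 7.

3, 1.5, 7, 5, 7, 4, 7, 1.5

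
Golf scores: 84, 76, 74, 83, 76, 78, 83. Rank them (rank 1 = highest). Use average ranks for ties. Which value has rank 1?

Sorted (descending): 84, 83, 83, 78, 76, 76, 74
The 2 values of 83 occupy positions 2–3 → average rank (2+3)/2 = 2.5.
The 2 values of 76 occupy positions 5–6 → average rank (5+6)/2 = 5.5.
Rank 1 → value 84.

84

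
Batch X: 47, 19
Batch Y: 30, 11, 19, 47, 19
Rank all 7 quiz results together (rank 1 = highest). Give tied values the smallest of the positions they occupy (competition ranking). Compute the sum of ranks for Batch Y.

Sorted (descending): 47, 47, 30, 19, 19, 19, 11
The 2 values of 47 occupy positions 1–2 → each gets rank 1.
The 3 values of 19 occupy positions 4–6 → each gets rank 4.
Batch Y values → pooled ranks: 30→3, 11→7, 19→4, 47→1, 19→4
Rank sum = 3 + 7 + 4 + 1 + 4 = 19

19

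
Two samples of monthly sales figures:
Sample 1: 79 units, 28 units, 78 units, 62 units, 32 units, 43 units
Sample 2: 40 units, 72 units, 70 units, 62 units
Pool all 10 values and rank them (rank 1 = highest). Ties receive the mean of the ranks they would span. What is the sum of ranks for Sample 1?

34.5

Sorted (descending): 79, 78, 72, 70, 62, 62, 43, 40, 32, 28
The 2 values of 62 occupy positions 5–6 → average rank (5+6)/2 = 5.5.
Sample 1 values → pooled ranks: 79→1, 28→10, 78→2, 62→5.5, 32→9, 43→7
Rank sum = 1 + 10 + 2 + 5.5 + 9 + 7 = 34.5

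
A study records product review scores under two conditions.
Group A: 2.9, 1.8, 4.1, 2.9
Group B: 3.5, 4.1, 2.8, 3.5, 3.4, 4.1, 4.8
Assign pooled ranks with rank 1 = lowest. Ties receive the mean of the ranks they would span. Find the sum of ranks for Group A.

17

Sorted (ascending): 1.8, 2.8, 2.9, 2.9, 3.4, 3.5, 3.5, 4.1, 4.1, 4.1, 4.8
The 2 values of 2.9 occupy positions 3–4 → average rank (3+4)/2 = 3.5.
The 2 values of 3.5 occupy positions 6–7 → average rank (6+7)/2 = 6.5.
The 3 values of 4.1 occupy positions 8–10 → average rank 9.
Group A values → pooled ranks: 2.9→3.5, 1.8→1, 4.1→9, 2.9→3.5
Rank sum = 3.5 + 1 + 9 + 3.5 = 17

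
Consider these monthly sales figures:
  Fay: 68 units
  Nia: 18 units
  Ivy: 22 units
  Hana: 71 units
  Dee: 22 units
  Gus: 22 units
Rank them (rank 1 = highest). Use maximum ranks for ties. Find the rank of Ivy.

5

Sorted (descending): 71, 68, 22, 22, 22, 18
The 3 values of 22 occupy positions 3–5 → each gets rank 5.
Ivy has value 22 units → rank 5.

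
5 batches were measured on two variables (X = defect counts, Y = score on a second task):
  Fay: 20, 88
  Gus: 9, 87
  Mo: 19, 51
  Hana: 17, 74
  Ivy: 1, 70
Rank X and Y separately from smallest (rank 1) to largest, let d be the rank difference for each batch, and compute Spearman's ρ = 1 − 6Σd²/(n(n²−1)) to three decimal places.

0.300

Ranks of variable 1: 5, 2, 4, 3, 1
Ranks of variable 2: 5, 4, 1, 3, 2
d = r₁ − r₂: 0, -2, 3, 0, -1
d²: 0, 4, 9, 0, 1; Σd² = 14
ρ = 1 − 6·14/(5·24) = 1 − 84/120 = 0.300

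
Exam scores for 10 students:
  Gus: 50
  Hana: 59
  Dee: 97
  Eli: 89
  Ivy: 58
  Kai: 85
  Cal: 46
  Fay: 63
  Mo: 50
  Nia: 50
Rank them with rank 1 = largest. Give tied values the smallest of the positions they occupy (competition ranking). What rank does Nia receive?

7

Sorted (descending): 97, 89, 85, 63, 59, 58, 50, 50, 50, 46
The 3 values of 50 occupy positions 7–9 → each gets rank 7.
Nia has value 50 → rank 7.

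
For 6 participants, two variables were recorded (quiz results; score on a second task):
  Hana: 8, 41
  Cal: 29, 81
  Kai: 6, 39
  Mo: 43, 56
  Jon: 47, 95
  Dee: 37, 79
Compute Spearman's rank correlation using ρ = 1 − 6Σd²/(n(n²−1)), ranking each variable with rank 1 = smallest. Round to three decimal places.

Ranks of variable 1: 2, 3, 1, 5, 6, 4
Ranks of variable 2: 2, 5, 1, 3, 6, 4
d = r₁ − r₂: 0, -2, 0, 2, 0, 0
d²: 0, 4, 0, 4, 0, 0; Σd² = 8
ρ = 1 − 6·8/(6·35) = 1 − 48/210 = 0.771

0.771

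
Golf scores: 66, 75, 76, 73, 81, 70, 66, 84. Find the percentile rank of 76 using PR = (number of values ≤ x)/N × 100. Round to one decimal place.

N = 8.
Strictly below 76: 5. Equal to 76: 1.
PR = 6/8 × 100 = 75.0

75.0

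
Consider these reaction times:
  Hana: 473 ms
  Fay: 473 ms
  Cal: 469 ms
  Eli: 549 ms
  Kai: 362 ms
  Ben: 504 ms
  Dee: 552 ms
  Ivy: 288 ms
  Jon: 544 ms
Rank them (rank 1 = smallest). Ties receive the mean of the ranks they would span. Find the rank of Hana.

Sorted (ascending): 288, 362, 469, 473, 473, 504, 544, 549, 552
The 2 values of 473 occupy positions 4–5 → average rank (4+5)/2 = 4.5.
Hana has value 473 ms → rank 4.5.

4.5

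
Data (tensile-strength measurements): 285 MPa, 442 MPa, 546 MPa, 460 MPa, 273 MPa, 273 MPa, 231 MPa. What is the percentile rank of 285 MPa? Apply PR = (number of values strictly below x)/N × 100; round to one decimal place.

N = 7.
Strictly below 285: 3. Equal to 285: 1.
PR = 3/7 × 100 = 42.9

42.9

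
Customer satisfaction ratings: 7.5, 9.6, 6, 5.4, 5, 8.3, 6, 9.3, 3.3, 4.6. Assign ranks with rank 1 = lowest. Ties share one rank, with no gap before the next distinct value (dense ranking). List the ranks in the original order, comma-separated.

Sorted (ascending): 3.3, 4.6, 5, 5.4, 6, 6, 7.5, 8.3, 9.3, 9.6
The 2 values of 6 share dense rank 5.
Remaining distinct values take the next consecutive integers.

6, 9, 5, 4, 3, 7, 5, 8, 1, 2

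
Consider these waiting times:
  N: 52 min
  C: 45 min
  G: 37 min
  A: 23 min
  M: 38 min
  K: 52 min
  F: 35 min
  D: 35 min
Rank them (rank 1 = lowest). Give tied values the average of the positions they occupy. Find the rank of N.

Sorted (ascending): 23, 35, 35, 37, 38, 45, 52, 52
The 2 values of 35 occupy positions 2–3 → average rank (2+3)/2 = 2.5.
The 2 values of 52 occupy positions 7–8 → average rank (7+8)/2 = 7.5.
N has value 52 min → rank 7.5.

7.5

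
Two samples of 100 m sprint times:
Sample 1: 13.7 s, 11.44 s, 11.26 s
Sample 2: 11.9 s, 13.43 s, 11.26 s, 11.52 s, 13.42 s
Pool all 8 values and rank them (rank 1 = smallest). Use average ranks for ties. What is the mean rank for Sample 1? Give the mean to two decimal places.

4.17

Sorted (ascending): 11.26, 11.26, 11.44, 11.52, 11.9, 13.42, 13.43, 13.7
The 2 values of 11.26 occupy positions 1–2 → average rank (1+2)/2 = 1.5.
Sample 1 values → pooled ranks: 13.7→8, 11.44→3, 11.26→1.5
Mean rank = (8 + 3 + 1.5) / 3 = 4.17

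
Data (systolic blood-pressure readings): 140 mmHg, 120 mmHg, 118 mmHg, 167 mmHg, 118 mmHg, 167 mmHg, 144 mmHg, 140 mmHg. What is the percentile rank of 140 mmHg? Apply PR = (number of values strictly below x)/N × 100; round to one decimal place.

N = 8.
Strictly below 140: 3. Equal to 140: 2.
PR = 3/8 × 100 = 37.5

37.5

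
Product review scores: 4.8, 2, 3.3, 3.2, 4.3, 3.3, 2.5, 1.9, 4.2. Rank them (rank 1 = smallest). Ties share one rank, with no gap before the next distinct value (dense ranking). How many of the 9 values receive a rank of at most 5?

6

Sorted (ascending): 1.9, 2, 2.5, 3.2, 3.3, 3.3, 4.2, 4.3, 4.8
The 2 values of 3.3 share dense rank 5.
Remaining distinct values take the next consecutive integers.
Ranks ≤ 5: {1, 2, 3, 4, 5, 5} → 6 values.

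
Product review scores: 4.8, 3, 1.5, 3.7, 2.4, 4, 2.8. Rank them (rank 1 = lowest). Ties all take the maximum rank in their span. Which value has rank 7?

Sorted (ascending): 1.5, 2.4, 2.8, 3, 3.7, 4, 4.8
No ties — each value takes its position as its rank.
Rank 7 → value 4.8.

4.8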